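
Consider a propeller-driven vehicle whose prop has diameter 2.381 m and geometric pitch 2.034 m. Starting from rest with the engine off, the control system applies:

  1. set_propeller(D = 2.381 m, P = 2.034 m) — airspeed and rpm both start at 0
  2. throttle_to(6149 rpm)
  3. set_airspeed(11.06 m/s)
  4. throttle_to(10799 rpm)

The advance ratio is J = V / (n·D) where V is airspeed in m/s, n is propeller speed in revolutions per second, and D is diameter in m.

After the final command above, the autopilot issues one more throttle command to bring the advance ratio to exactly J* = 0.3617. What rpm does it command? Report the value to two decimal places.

rpm = 770.55

set_propeller: D = 2.381 m, P = 2.034 m (p = P/D = 0.854263); state ← (V=0, rpm=0)
throttle_to(6149): rpm ← 6149
set_airspeed(11.06): V ← 11.06 m/s
throttle_to(10799): rpm ← 10799
final state: V = 11.06 m/s, rpm = 10799 → n = rpm/60 = 179.983333 rev/s
target J* = 0.3617; solve J* = V/(n·D) for n: n = V/(J*·D) = 11.06/(0.3617 × 2.381) = 12.842430 rev/s
rpm = 60·n = 770.545828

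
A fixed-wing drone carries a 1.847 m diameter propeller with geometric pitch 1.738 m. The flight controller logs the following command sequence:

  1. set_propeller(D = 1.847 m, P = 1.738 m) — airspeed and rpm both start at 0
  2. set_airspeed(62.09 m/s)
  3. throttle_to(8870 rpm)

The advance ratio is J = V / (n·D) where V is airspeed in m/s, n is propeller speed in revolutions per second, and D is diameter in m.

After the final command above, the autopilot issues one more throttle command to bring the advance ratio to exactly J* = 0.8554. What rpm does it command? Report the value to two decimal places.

rpm = 2357.96

set_propeller: D = 1.847 m, P = 1.738 m (p = P/D = 0.940985); state ← (V=0, rpm=0)
set_airspeed(62.09): V ← 62.09 m/s
throttle_to(8870): rpm ← 8870
final state: V = 62.09 m/s, rpm = 8870 → n = rpm/60 = 147.833333 rev/s
target J* = 0.8554; solve J* = V/(n·D) for n: n = V/(J*·D) = 62.09/(0.8554 × 1.847) = 39.299364 rev/s
rpm = 60·n = 2357.961821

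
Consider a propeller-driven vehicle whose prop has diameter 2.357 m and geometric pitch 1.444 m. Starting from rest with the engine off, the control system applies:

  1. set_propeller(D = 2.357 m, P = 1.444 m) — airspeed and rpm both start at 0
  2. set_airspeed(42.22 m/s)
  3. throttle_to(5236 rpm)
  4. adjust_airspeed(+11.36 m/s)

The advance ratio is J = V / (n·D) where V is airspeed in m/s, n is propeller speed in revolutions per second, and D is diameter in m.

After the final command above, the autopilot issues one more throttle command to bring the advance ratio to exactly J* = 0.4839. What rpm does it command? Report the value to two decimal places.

rpm = 2818.63

set_propeller: D = 2.357 m, P = 1.444 m (p = P/D = 0.612643); state ← (V=0, rpm=0)
set_airspeed(42.22): V ← 42.22 m/s
throttle_to(5236): rpm ← 5236
adjust_airspeed(+11.36): V ← 42.22 +11.36 = 53.58 m/s
final state: V = 53.58 m/s, rpm = 5236 → n = rpm/60 = 87.266667 rev/s
target J* = 0.4839; solve J* = V/(n·D) for n: n = V/(J*·D) = 53.58/(0.4839 × 2.357) = 46.977241 rev/s
rpm = 60·n = 2818.634446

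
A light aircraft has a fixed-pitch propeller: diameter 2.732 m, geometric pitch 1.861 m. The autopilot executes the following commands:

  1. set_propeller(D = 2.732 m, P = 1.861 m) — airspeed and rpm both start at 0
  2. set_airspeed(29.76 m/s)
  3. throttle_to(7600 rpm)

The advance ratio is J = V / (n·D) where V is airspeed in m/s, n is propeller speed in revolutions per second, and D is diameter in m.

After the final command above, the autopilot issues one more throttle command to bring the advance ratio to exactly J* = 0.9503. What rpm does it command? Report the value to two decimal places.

set_propeller: D = 2.732 m, P = 1.861 m (p = P/D = 0.681186); state ← (V=0, rpm=0)
set_airspeed(29.76): V ← 29.76 m/s
throttle_to(7600): rpm ← 7600
final state: V = 29.76 m/s, rpm = 7600 → n = rpm/60 = 126.666667 rev/s
target J* = 0.9503; solve J* = V/(n·D) for n: n = V/(J*·D) = 29.76/(0.9503 × 2.732) = 11.462821 rev/s
rpm = 60·n = 687.769247

rpm = 687.77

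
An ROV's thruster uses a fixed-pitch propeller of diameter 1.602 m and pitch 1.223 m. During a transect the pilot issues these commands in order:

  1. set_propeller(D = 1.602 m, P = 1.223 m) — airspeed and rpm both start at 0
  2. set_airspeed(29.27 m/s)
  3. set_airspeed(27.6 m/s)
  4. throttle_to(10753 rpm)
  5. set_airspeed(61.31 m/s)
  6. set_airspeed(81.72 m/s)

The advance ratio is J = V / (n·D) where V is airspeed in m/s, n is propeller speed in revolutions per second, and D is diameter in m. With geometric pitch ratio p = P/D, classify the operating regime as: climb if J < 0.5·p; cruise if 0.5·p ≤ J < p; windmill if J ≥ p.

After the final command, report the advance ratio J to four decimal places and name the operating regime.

set_propeller: D = 1.602 m, P = 1.223 m (p = P/D = 0.763421); state ← (V=0, rpm=0)
set_airspeed(29.27): V ← 29.27 m/s
set_airspeed(27.6): V ← 27.6 m/s
throttle_to(10753): rpm ← 10753
set_airspeed(61.31): V ← 61.31 m/s
set_airspeed(81.72): V ← 81.72 m/s
final state: V = 81.72 m/s, rpm = 10753 → n = rpm/60 = 179.216667 rev/s
J = V / (n·D) = 81.72 / (179.216667 × 1.602) = 0.284634
regime bands: climb J<0.3817 | cruise [0.3817, 0.7634) | windmill J≥0.7634
J = 0.2846 → climb

J = 0.2846, regime = climb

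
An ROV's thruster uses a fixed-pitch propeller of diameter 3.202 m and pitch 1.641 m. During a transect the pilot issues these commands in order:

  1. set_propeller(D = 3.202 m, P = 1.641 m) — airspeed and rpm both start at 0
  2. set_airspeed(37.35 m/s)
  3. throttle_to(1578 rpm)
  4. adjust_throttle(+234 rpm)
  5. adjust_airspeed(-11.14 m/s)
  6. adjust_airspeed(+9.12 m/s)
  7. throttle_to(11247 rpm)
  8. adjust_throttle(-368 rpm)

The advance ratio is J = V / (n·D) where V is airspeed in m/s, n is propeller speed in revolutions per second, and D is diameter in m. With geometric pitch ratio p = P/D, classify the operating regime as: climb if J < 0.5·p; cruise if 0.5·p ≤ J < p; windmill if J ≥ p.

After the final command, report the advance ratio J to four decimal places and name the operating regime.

set_propeller: D = 3.202 m, P = 1.641 m (p = P/D = 0.512492); state ← (V=0, rpm=0)
set_airspeed(37.35): V ← 37.35 m/s
throttle_to(1578): rpm ← 1578
adjust_throttle(+234): rpm ← 1578 +234 = 1812
adjust_airspeed(-11.14): V ← 37.35 -11.14 = 26.21 m/s
adjust_airspeed(+9.12): V ← 26.21 +9.12 = 35.33 m/s
throttle_to(11247): rpm ← 11247
adjust_throttle(-368): rpm ← 11247 -368 = 10879
final state: V = 35.33 m/s, rpm = 10879 → n = rpm/60 = 181.316667 rev/s
J = V / (n·D) = 35.33 / (181.316667 × 3.202) = 0.060853
regime bands: climb J<0.2562 | cruise [0.2562, 0.5125) | windmill J≥0.5125
J = 0.0609 → climb

J = 0.0609, regime = climb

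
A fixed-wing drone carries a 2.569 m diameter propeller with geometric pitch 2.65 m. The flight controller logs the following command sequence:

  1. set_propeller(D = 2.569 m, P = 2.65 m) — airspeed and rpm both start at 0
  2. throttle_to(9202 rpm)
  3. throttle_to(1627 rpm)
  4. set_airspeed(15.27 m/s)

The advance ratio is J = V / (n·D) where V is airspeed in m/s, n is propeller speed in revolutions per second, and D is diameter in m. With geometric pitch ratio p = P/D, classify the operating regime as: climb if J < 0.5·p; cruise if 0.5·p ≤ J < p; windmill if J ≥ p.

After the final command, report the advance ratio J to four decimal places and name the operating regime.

J = 0.2192, regime = climb

set_propeller: D = 2.569 m, P = 2.65 m (p = P/D = 1.031530); state ← (V=0, rpm=0)
throttle_to(9202): rpm ← 9202
throttle_to(1627): rpm ← 1627
set_airspeed(15.27): V ← 15.27 m/s
final state: V = 15.27 m/s, rpm = 1627 → n = rpm/60 = 27.116667 rev/s
J = V / (n·D) = 15.27 / (27.116667 × 2.569) = 0.219199
regime bands: climb J<0.5158 | cruise [0.5158, 1.0315) | windmill J≥1.0315
J = 0.2192 → climb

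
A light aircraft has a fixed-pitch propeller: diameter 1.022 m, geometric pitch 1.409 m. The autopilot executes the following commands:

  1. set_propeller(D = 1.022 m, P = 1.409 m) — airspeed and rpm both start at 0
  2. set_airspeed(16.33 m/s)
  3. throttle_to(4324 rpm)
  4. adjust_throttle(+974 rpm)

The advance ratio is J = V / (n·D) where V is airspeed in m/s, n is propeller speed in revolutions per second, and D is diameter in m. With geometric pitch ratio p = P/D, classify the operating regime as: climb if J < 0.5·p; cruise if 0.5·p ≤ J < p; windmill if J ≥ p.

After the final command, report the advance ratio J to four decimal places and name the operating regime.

set_propeller: D = 1.022 m, P = 1.409 m (p = P/D = 1.378669); state ← (V=0, rpm=0)
set_airspeed(16.33): V ← 16.33 m/s
throttle_to(4324): rpm ← 4324
adjust_throttle(+974): rpm ← 4324 +974 = 5298
final state: V = 16.33 m/s, rpm = 5298 → n = rpm/60 = 88.300000 rev/s
J = V / (n·D) = 16.33 / (88.300000 × 1.022) = 0.180957
regime bands: climb J<0.6893 | cruise [0.6893, 1.3787) | windmill J≥1.3787
J = 0.1810 → climb

J = 0.1810, regime = climb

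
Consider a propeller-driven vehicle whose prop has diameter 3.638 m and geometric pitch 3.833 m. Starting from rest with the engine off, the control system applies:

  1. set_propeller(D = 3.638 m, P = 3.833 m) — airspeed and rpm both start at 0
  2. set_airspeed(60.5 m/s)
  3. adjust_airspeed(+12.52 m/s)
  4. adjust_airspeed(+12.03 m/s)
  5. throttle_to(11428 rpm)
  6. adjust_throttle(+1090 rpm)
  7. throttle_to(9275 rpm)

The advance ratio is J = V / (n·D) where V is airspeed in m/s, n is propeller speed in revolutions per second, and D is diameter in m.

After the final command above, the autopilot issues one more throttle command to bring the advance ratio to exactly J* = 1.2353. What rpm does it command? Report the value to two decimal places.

rpm = 1135.51

set_propeller: D = 3.638 m, P = 3.833 m (p = P/D = 1.053601); state ← (V=0, rpm=0)
set_airspeed(60.5): V ← 60.5 m/s
adjust_airspeed(+12.52): V ← 60.5 +12.52 = 73.02 m/s
adjust_airspeed(+12.03): V ← 73.02 +12.03 = 85.05 m/s
throttle_to(11428): rpm ← 11428
adjust_throttle(+1090): rpm ← 11428 +1090 = 12518
throttle_to(9275): rpm ← 9275
final state: V = 85.05 m/s, rpm = 9275 → n = rpm/60 = 154.583333 rev/s
target J* = 1.2353; solve J* = V/(n·D) for n: n = V/(J*·D) = 85.05/(1.2353 × 3.638) = 18.925144 rev/s
rpm = 60·n = 1135.508612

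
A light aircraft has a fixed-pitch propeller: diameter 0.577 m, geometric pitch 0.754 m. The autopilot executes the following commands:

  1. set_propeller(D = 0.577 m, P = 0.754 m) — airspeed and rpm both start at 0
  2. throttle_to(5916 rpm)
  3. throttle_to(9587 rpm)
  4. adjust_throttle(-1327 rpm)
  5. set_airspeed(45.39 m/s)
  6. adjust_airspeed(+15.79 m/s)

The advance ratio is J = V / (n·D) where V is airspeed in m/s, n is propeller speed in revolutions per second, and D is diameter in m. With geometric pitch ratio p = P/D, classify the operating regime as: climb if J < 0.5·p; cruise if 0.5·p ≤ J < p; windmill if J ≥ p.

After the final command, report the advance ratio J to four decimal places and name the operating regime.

set_propeller: D = 0.577 m, P = 0.754 m (p = P/D = 1.306759); state ← (V=0, rpm=0)
throttle_to(5916): rpm ← 5916
throttle_to(9587): rpm ← 9587
adjust_throttle(-1327): rpm ← 9587 -1327 = 8260
set_airspeed(45.39): V ← 45.39 m/s
adjust_airspeed(+15.79): V ← 45.39 +15.79 = 61.18 m/s
final state: V = 61.18 m/s, rpm = 8260 → n = rpm/60 = 137.666667 rev/s
J = V / (n·D) = 61.18 / (137.666667 × 0.577) = 0.770202
regime bands: climb J<0.6534 | cruise [0.6534, 1.3068) | windmill J≥1.3068
J = 0.7702 → cruise

J = 0.7702, regime = cruise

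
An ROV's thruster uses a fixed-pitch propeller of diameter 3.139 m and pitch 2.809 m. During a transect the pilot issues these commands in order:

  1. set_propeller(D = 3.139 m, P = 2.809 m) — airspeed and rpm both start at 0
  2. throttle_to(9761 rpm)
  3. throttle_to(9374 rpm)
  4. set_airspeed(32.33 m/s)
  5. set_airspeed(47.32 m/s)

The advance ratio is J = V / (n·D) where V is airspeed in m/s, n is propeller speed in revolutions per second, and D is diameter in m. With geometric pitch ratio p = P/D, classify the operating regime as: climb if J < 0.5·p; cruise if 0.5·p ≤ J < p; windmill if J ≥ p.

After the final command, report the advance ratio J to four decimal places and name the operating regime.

J = 0.0965, regime = climb

set_propeller: D = 3.139 m, P = 2.809 m (p = P/D = 0.894871); state ← (V=0, rpm=0)
throttle_to(9761): rpm ← 9761
throttle_to(9374): rpm ← 9374
set_airspeed(32.33): V ← 32.33 m/s
set_airspeed(47.32): V ← 47.32 m/s
final state: V = 47.32 m/s, rpm = 9374 → n = rpm/60 = 156.233333 rev/s
J = V / (n·D) = 47.32 / (156.233333 × 3.139) = 0.096489
regime bands: climb J<0.4474 | cruise [0.4474, 0.8949) | windmill J≥0.8949
J = 0.0965 → climb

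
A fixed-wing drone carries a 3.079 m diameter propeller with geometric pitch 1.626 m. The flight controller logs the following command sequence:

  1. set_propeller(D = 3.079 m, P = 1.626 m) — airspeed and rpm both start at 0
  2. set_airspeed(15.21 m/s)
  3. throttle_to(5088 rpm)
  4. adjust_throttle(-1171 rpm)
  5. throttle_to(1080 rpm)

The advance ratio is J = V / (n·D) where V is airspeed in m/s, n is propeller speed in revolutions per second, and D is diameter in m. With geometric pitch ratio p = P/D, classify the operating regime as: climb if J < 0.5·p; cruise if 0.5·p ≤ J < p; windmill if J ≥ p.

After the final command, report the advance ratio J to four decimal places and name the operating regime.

set_propeller: D = 3.079 m, P = 1.626 m (p = P/D = 0.528094); state ← (V=0, rpm=0)
set_airspeed(15.21): V ← 15.21 m/s
throttle_to(5088): rpm ← 5088
adjust_throttle(-1171): rpm ← 5088 -1171 = 3917
throttle_to(1080): rpm ← 1080
final state: V = 15.21 m/s, rpm = 1080 → n = rpm/60 = 18.000000 rev/s
J = V / (n·D) = 15.21 / (18.000000 × 3.079) = 0.274440
regime bands: climb J<0.2640 | cruise [0.2640, 0.5281) | windmill J≥0.5281
J = 0.2744 → cruise

J = 0.2744, regime = cruise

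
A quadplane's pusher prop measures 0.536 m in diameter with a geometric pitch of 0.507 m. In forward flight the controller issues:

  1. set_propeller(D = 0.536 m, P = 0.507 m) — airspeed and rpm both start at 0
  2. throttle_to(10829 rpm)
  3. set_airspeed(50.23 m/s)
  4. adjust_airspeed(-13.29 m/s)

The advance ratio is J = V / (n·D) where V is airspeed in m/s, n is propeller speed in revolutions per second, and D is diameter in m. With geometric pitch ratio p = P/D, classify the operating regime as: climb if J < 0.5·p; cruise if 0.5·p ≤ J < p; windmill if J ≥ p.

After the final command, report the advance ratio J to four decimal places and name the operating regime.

set_propeller: D = 0.536 m, P = 0.507 m (p = P/D = 0.945896); state ← (V=0, rpm=0)
throttle_to(10829): rpm ← 10829
set_airspeed(50.23): V ← 50.23 m/s
adjust_airspeed(-13.29): V ← 50.23 -13.29 = 36.94 m/s
final state: V = 36.94 m/s, rpm = 10829 → n = rpm/60 = 180.483333 rev/s
J = V / (n·D) = 36.94 / (180.483333 × 0.536) = 0.381852
regime bands: climb J<0.4729 | cruise [0.4729, 0.9459) | windmill J≥0.9459
J = 0.3819 → climb

J = 0.3819, regime = climb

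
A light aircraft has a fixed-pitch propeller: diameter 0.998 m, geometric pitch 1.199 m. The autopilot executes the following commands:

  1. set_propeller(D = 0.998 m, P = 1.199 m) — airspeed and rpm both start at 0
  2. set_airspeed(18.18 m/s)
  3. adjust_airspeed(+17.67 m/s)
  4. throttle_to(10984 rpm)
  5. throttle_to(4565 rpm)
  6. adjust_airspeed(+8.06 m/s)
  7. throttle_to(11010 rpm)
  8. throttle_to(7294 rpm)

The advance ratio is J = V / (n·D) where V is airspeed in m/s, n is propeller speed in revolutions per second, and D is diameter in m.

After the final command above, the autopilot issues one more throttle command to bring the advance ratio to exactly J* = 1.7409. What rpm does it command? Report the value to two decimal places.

set_propeller: D = 0.998 m, P = 1.199 m (p = P/D = 1.201403); state ← (V=0, rpm=0)
set_airspeed(18.18): V ← 18.18 m/s
adjust_airspeed(+17.67): V ← 18.18 +17.67 = 35.85 m/s
throttle_to(10984): rpm ← 10984
throttle_to(4565): rpm ← 4565
adjust_airspeed(+8.06): V ← 35.85 +8.06 = 43.91 m/s
throttle_to(11010): rpm ← 11010
throttle_to(7294): rpm ← 7294
final state: V = 43.91 m/s, rpm = 7294 → n = rpm/60 = 121.566667 rev/s
target J* = 1.7409; solve J* = V/(n·D) for n: n = V/(J*·D) = 43.91/(1.7409 × 0.998) = 25.273132 rev/s
rpm = 60·n = 1516.387937

rpm = 1516.39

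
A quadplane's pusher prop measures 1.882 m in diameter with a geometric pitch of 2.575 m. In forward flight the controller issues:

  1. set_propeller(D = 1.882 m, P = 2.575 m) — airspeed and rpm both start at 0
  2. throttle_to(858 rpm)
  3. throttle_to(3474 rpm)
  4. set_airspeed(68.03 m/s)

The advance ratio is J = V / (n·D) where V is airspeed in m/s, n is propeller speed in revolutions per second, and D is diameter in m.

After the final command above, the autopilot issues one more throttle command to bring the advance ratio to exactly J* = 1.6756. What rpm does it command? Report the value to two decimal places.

set_propeller: D = 1.882 m, P = 2.575 m (p = P/D = 1.368225); state ← (V=0, rpm=0)
throttle_to(858): rpm ← 858
throttle_to(3474): rpm ← 3474
set_airspeed(68.03): V ← 68.03 m/s
final state: V = 68.03 m/s, rpm = 3474 → n = rpm/60 = 57.900000 rev/s
target J* = 1.6756; solve J* = V/(n·D) for n: n = V/(J*·D) = 68.03/(1.6756 × 1.882) = 21.572998 rev/s
rpm = 60·n = 1294.379871

rpm = 1294.38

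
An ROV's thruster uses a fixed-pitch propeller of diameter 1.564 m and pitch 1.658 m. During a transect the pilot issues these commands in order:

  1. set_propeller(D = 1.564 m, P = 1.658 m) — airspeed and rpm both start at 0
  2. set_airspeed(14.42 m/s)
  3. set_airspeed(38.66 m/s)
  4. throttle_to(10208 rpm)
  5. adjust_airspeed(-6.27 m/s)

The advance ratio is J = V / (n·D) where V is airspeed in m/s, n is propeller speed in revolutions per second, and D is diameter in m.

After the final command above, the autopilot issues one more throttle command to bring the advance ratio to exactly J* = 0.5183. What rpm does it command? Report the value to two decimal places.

set_propeller: D = 1.564 m, P = 1.658 m (p = P/D = 1.060102); state ← (V=0, rpm=0)
set_airspeed(14.42): V ← 14.42 m/s
set_airspeed(38.66): V ← 38.66 m/s
throttle_to(10208): rpm ← 10208
adjust_airspeed(-6.27): V ← 38.66 -6.27 = 32.39 m/s
final state: V = 32.39 m/s, rpm = 10208 → n = rpm/60 = 170.133333 rev/s
target J* = 0.5183; solve J* = V/(n·D) for n: n = V/(J*·D) = 32.39/(0.5183 × 1.564) = 39.957011 rev/s
rpm = 60·n = 2397.420645

rpm = 2397.42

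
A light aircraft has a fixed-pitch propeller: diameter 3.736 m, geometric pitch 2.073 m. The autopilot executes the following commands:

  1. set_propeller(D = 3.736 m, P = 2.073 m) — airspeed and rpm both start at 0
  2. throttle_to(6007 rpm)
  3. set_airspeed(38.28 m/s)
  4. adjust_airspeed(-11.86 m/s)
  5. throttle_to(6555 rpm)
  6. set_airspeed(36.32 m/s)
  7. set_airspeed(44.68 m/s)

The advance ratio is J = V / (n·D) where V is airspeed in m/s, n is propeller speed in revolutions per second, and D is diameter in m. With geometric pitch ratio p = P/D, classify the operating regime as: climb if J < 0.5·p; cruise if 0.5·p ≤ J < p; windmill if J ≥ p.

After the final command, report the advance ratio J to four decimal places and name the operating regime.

set_propeller: D = 3.736 m, P = 2.073 m (p = P/D = 0.554872); state ← (V=0, rpm=0)
throttle_to(6007): rpm ← 6007
set_airspeed(38.28): V ← 38.28 m/s
adjust_airspeed(-11.86): V ← 38.28 -11.86 = 26.42 m/s
throttle_to(6555): rpm ← 6555
set_airspeed(36.32): V ← 36.32 m/s
set_airspeed(44.68): V ← 44.68 m/s
final state: V = 44.68 m/s, rpm = 6555 → n = rpm/60 = 109.250000 rev/s
J = V / (n·D) = 44.68 / (109.250000 × 3.736) = 0.109467
regime bands: climb J<0.2774 | cruise [0.2774, 0.5549) | windmill J≥0.5549
J = 0.1095 → climb

J = 0.1095, regime = climb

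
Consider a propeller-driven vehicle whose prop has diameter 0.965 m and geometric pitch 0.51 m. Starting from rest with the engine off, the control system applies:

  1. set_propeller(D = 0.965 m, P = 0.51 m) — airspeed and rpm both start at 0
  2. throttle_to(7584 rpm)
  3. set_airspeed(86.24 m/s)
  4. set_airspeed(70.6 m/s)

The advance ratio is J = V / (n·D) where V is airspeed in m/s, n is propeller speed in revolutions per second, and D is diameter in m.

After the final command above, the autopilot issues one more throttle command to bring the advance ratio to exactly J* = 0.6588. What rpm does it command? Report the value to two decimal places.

rpm = 6663.08

set_propeller: D = 0.965 m, P = 0.51 m (p = P/D = 0.528497); state ← (V=0, rpm=0)
throttle_to(7584): rpm ← 7584
set_airspeed(86.24): V ← 86.24 m/s
set_airspeed(70.6): V ← 70.6 m/s
final state: V = 70.6 m/s, rpm = 7584 → n = rpm/60 = 126.400000 rev/s
target J* = 0.6588; solve J* = V/(n·D) for n: n = V/(J*·D) = 70.6/(0.6588 × 0.965) = 111.051338 rev/s
rpm = 60·n = 6663.080306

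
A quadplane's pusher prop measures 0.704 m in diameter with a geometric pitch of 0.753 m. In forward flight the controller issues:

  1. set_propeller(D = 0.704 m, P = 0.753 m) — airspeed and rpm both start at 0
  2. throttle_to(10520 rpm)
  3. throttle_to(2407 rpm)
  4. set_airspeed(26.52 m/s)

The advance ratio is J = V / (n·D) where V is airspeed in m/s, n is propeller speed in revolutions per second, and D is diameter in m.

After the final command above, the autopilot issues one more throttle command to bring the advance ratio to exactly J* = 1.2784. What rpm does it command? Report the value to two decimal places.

set_propeller: D = 0.704 m, P = 0.753 m (p = P/D = 1.069602); state ← (V=0, rpm=0)
throttle_to(10520): rpm ← 10520
throttle_to(2407): rpm ← 2407
set_airspeed(26.52): V ← 26.52 m/s
final state: V = 26.52 m/s, rpm = 2407 → n = rpm/60 = 40.116667 rev/s
target J* = 1.2784; solve J* = V/(n·D) for n: n = V/(J*·D) = 26.52/(1.2784 × 0.704) = 29.466876 rev/s
rpm = 60·n = 1768.012573

rpm = 1768.01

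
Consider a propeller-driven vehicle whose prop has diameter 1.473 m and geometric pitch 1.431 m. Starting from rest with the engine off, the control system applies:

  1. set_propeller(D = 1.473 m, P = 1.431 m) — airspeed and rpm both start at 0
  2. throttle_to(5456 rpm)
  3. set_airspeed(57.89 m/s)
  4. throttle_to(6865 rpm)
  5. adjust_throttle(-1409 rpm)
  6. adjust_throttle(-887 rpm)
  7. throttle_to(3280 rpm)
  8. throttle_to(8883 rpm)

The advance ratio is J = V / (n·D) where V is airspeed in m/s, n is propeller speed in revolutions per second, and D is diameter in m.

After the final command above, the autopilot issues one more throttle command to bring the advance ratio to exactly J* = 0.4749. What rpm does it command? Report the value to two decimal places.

set_propeller: D = 1.473 m, P = 1.431 m (p = P/D = 0.971487); state ← (V=0, rpm=0)
throttle_to(5456): rpm ← 5456
set_airspeed(57.89): V ← 57.89 m/s
throttle_to(6865): rpm ← 6865
adjust_throttle(-1409): rpm ← 6865 -1409 = 5456
adjust_throttle(-887): rpm ← 5456 -887 = 4569
throttle_to(3280): rpm ← 3280
throttle_to(8883): rpm ← 8883
final state: V = 57.89 m/s, rpm = 8883 → n = rpm/60 = 148.050000 rev/s
target J* = 0.4749; solve J* = V/(n·D) for n: n = V/(J*·D) = 57.89/(0.4749 × 1.473) = 82.755837 rev/s
rpm = 60·n = 4965.350193

rpm = 4965.35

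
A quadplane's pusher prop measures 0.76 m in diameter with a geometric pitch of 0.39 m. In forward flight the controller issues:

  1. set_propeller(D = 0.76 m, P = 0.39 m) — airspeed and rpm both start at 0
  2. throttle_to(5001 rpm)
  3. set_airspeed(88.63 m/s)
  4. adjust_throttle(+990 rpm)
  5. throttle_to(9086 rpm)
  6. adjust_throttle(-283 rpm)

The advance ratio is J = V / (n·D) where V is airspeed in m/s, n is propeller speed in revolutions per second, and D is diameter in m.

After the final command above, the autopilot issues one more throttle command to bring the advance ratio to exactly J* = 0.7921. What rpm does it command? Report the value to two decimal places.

rpm = 8833.61

set_propeller: D = 0.76 m, P = 0.39 m (p = P/D = 0.513158); state ← (V=0, rpm=0)
throttle_to(5001): rpm ← 5001
set_airspeed(88.63): V ← 88.63 m/s
adjust_throttle(+990): rpm ← 5001 +990 = 5991
throttle_to(9086): rpm ← 9086
adjust_throttle(-283): rpm ← 9086 -283 = 8803
final state: V = 88.63 m/s, rpm = 8803 → n = rpm/60 = 146.716667 rev/s
target J* = 0.7921; solve J* = V/(n·D) for n: n = V/(J*·D) = 88.63/(0.7921 × 0.76) = 147.226892 rev/s
rpm = 60·n = 8833.613512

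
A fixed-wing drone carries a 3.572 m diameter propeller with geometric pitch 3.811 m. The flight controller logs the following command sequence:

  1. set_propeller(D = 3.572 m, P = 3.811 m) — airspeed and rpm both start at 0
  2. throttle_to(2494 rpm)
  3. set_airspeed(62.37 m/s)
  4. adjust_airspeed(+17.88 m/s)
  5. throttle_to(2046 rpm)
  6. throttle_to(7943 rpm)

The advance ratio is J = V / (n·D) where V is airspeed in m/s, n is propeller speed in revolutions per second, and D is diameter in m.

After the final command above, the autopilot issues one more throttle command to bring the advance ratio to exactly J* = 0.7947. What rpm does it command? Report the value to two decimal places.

rpm = 1696.22

set_propeller: D = 3.572 m, P = 3.811 m (p = P/D = 1.066909); state ← (V=0, rpm=0)
throttle_to(2494): rpm ← 2494
set_airspeed(62.37): V ← 62.37 m/s
adjust_airspeed(+17.88): V ← 62.37 +17.88 = 80.25 m/s
throttle_to(2046): rpm ← 2046
throttle_to(7943): rpm ← 7943
final state: V = 80.25 m/s, rpm = 7943 → n = rpm/60 = 132.383333 rev/s
target J* = 0.7947; solve J* = V/(n·D) for n: n = V/(J*·D) = 80.25/(0.7947 × 3.572) = 28.270297 rev/s
rpm = 60·n = 1696.217846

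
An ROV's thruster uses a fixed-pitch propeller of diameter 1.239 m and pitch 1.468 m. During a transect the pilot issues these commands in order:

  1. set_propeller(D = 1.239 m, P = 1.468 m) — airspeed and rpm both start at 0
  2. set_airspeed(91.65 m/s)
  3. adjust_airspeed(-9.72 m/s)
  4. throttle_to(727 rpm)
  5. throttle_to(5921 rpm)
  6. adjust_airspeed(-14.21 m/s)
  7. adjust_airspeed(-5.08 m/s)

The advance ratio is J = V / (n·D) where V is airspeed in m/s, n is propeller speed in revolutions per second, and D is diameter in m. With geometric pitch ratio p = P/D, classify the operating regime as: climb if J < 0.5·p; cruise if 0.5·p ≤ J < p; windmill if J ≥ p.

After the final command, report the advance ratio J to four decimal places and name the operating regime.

set_propeller: D = 1.239 m, P = 1.468 m (p = P/D = 1.184826); state ← (V=0, rpm=0)
set_airspeed(91.65): V ← 91.65 m/s
adjust_airspeed(-9.72): V ← 91.65 -9.72 = 81.93 m/s
throttle_to(727): rpm ← 727
throttle_to(5921): rpm ← 5921
adjust_airspeed(-14.21): V ← 81.93 -14.21 = 67.72 m/s
adjust_airspeed(-5.08): V ← 67.72 -5.08 = 62.64 m/s
final state: V = 62.64 m/s, rpm = 5921 → n = rpm/60 = 98.683333 rev/s
J = V / (n·D) = 62.64 / (98.683333 × 1.239) = 0.512314
regime bands: climb J<0.5924 | cruise [0.5924, 1.1848) | windmill J≥1.1848
J = 0.5123 → climb

J = 0.5123, regime = climb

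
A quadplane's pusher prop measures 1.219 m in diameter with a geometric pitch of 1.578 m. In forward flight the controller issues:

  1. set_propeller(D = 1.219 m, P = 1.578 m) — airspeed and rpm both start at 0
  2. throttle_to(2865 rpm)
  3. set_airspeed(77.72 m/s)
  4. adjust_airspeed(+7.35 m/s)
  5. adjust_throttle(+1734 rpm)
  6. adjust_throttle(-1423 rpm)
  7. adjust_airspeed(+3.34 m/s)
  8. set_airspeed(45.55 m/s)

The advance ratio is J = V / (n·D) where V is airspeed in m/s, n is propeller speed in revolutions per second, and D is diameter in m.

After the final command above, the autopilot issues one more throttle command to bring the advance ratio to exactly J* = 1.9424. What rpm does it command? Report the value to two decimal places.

rpm = 1154.24

set_propeller: D = 1.219 m, P = 1.578 m (p = P/D = 1.294504); state ← (V=0, rpm=0)
throttle_to(2865): rpm ← 2865
set_airspeed(77.72): V ← 77.72 m/s
adjust_airspeed(+7.35): V ← 77.72 +7.35 = 85.07 m/s
adjust_throttle(+1734): rpm ← 2865 +1734 = 4599
adjust_throttle(-1423): rpm ← 4599 -1423 = 3176
adjust_airspeed(+3.34): V ← 85.07 +3.34 = 88.41 m/s
set_airspeed(45.55): V ← 45.55 m/s
final state: V = 45.55 m/s, rpm = 3176 → n = rpm/60 = 52.933333 rev/s
target J* = 1.9424; solve J* = V/(n·D) for n: n = V/(J*·D) = 45.55/(1.9424 × 1.219) = 19.237384 rev/s
rpm = 60·n = 1154.243019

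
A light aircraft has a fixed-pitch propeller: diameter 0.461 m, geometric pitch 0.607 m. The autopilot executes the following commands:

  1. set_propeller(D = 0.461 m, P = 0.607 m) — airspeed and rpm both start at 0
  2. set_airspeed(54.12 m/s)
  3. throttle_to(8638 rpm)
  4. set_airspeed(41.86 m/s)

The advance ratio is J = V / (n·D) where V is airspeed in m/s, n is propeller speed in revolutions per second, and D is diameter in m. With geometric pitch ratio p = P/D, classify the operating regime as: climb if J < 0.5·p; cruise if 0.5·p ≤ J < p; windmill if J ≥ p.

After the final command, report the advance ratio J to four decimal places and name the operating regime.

J = 0.6307, regime = climb

set_propeller: D = 0.461 m, P = 0.607 m (p = P/D = 1.316703); state ← (V=0, rpm=0)
set_airspeed(54.12): V ← 54.12 m/s
throttle_to(8638): rpm ← 8638
set_airspeed(41.86): V ← 41.86 m/s
final state: V = 41.86 m/s, rpm = 8638 → n = rpm/60 = 143.966667 rev/s
J = V / (n·D) = 41.86 / (143.966667 × 0.461) = 0.630720
regime bands: climb J<0.6584 | cruise [0.6584, 1.3167) | windmill J≥1.3167
J = 0.6307 → climb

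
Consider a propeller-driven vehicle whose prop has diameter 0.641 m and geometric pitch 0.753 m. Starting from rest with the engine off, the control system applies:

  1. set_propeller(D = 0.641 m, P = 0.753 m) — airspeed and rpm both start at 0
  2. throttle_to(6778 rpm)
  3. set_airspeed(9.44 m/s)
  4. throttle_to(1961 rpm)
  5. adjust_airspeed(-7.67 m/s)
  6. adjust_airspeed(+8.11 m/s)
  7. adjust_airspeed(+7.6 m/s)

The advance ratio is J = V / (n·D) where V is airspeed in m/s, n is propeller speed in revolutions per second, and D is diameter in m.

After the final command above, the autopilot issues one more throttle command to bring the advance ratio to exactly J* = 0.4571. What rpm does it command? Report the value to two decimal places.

rpm = 3579.51

set_propeller: D = 0.641 m, P = 0.753 m (p = P/D = 1.174727); state ← (V=0, rpm=0)
throttle_to(6778): rpm ← 6778
set_airspeed(9.44): V ← 9.44 m/s
throttle_to(1961): rpm ← 1961
adjust_airspeed(-7.67): V ← 9.44 -7.67 = 1.77 m/s
adjust_airspeed(+8.11): V ← 1.77 +8.11 = 9.88 m/s
adjust_airspeed(+7.6): V ← 9.88 +7.6 = 17.48 m/s
final state: V = 17.48 m/s, rpm = 1961 → n = rpm/60 = 32.683333 rev/s
target J* = 0.4571; solve J* = V/(n·D) for n: n = V/(J*·D) = 17.48/(0.4571 × 0.641) = 59.658479 rev/s
rpm = 60·n = 3579.508746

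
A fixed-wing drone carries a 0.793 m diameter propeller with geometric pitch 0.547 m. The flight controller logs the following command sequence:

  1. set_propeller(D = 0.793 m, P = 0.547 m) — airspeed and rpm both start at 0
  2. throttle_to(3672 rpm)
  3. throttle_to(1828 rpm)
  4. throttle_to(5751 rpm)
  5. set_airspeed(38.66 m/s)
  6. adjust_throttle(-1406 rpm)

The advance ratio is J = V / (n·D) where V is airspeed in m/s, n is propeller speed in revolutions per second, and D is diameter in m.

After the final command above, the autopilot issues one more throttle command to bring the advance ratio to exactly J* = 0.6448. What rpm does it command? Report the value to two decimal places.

set_propeller: D = 0.793 m, P = 0.547 m (p = P/D = 0.689786); state ← (V=0, rpm=0)
throttle_to(3672): rpm ← 3672
throttle_to(1828): rpm ← 1828
throttle_to(5751): rpm ← 5751
set_airspeed(38.66): V ← 38.66 m/s
adjust_throttle(-1406): rpm ← 5751 -1406 = 4345
final state: V = 38.66 m/s, rpm = 4345 → n = rpm/60 = 72.416667 rev/s
target J* = 0.6448; solve J* = V/(n·D) for n: n = V/(J*·D) = 38.66/(0.6448 × 0.793) = 75.607283 rev/s
rpm = 60·n = 4536.437000

rpm = 4536.44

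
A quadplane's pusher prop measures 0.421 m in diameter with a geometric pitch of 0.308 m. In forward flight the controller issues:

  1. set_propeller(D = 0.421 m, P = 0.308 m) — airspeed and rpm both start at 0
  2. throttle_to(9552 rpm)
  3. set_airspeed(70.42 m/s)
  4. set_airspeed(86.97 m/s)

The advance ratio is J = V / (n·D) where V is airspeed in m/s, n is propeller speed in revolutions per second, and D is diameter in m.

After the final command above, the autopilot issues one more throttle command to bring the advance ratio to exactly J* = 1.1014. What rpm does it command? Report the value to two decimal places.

rpm = 11253.65

set_propeller: D = 0.421 m, P = 0.308 m (p = P/D = 0.731591); state ← (V=0, rpm=0)
throttle_to(9552): rpm ← 9552
set_airspeed(70.42): V ← 70.42 m/s
set_airspeed(86.97): V ← 86.97 m/s
final state: V = 86.97 m/s, rpm = 9552 → n = rpm/60 = 159.200000 rev/s
target J* = 1.1014; solve J* = V/(n·D) for n: n = V/(J*·D) = 86.97/(1.1014 × 0.421) = 187.560897 rev/s
rpm = 60·n = 11253.653847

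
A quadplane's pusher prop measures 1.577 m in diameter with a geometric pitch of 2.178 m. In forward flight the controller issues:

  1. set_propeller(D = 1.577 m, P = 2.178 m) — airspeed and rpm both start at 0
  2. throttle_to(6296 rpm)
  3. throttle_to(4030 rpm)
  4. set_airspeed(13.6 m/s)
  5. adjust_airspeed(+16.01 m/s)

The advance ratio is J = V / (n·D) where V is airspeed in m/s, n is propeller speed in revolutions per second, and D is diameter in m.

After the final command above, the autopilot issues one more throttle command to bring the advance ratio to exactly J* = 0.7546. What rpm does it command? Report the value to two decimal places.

rpm = 1492.94

set_propeller: D = 1.577 m, P = 2.178 m (p = P/D = 1.381103); state ← (V=0, rpm=0)
throttle_to(6296): rpm ← 6296
throttle_to(4030): rpm ← 4030
set_airspeed(13.6): V ← 13.6 m/s
adjust_airspeed(+16.01): V ← 13.6 +16.01 = 29.61 m/s
final state: V = 29.61 m/s, rpm = 4030 → n = rpm/60 = 67.166667 rev/s
target J* = 0.7546; solve J* = V/(n·D) for n: n = V/(J*·D) = 29.61/(0.7546 × 1.577) = 24.882265 rev/s
rpm = 60·n = 1492.935907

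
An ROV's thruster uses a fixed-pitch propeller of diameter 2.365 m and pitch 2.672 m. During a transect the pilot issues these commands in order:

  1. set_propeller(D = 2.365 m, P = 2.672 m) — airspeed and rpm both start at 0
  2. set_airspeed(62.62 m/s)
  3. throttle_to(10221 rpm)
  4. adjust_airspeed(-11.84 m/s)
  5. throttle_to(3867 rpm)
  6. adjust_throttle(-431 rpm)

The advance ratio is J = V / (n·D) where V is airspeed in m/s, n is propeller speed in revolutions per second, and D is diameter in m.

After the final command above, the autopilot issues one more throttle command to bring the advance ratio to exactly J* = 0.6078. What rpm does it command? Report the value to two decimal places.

set_propeller: D = 2.365 m, P = 2.672 m (p = P/D = 1.129810); state ← (V=0, rpm=0)
set_airspeed(62.62): V ← 62.62 m/s
throttle_to(10221): rpm ← 10221
adjust_airspeed(-11.84): V ← 62.62 -11.84 = 50.78 m/s
throttle_to(3867): rpm ← 3867
adjust_throttle(-431): rpm ← 3867 -431 = 3436
final state: V = 50.78 m/s, rpm = 3436 → n = rpm/60 = 57.266667 rev/s
target J* = 0.6078; solve J* = V/(n·D) for n: n = V/(J*·D) = 50.78/(0.6078 × 2.365) = 35.326520 rev/s
rpm = 60·n = 2119.591192

rpm = 2119.59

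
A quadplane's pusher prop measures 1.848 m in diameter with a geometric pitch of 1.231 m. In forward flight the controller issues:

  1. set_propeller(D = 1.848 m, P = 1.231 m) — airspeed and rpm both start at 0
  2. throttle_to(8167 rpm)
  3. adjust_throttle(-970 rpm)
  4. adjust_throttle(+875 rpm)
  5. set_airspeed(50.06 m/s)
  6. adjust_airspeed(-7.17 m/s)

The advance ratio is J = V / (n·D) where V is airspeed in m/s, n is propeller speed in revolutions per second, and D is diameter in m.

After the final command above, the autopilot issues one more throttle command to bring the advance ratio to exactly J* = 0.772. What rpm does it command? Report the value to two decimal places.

set_propeller: D = 1.848 m, P = 1.231 m (p = P/D = 0.666126); state ← (V=0, rpm=0)
throttle_to(8167): rpm ← 8167
adjust_throttle(-970): rpm ← 8167 -970 = 7197
adjust_throttle(+875): rpm ← 7197 +875 = 8072
set_airspeed(50.06): V ← 50.06 m/s
adjust_airspeed(-7.17): V ← 50.06 -7.17 = 42.89 m/s
final state: V = 42.89 m/s, rpm = 8072 → n = rpm/60 = 134.533333 rev/s
target J* = 0.772; solve J* = V/(n·D) for n: n = V/(J*·D) = 42.89/(0.772 × 1.848) = 30.063309 rev/s
rpm = 60·n = 1803.798533

rpm = 1803.80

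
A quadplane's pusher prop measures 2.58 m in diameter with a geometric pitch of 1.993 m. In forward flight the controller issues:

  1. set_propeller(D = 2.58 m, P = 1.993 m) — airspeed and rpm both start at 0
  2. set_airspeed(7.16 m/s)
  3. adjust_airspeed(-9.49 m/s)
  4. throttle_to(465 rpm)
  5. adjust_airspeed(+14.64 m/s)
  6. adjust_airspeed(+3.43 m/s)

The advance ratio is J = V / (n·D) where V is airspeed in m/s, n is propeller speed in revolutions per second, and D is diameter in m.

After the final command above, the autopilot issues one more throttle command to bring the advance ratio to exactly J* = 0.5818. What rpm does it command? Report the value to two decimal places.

rpm = 629.16

set_propeller: D = 2.58 m, P = 1.993 m (p = P/D = 0.772481); state ← (V=0, rpm=0)
set_airspeed(7.16): V ← 7.16 m/s
adjust_airspeed(-9.49): V ← 7.16 -9.49 = -2.33 m/s
throttle_to(465): rpm ← 465
adjust_airspeed(+14.64): V ← -2.33 +14.64 = 12.31 m/s
adjust_airspeed(+3.43): V ← 12.31 +3.43 = 15.74 m/s
final state: V = 15.74 m/s, rpm = 465 → n = rpm/60 = 7.750000 rev/s
target J* = 0.5818; solve J* = V/(n·D) for n: n = V/(J*·D) = 15.74/(0.5818 × 2.58) = 10.486035 rev/s
rpm = 60·n = 629.162103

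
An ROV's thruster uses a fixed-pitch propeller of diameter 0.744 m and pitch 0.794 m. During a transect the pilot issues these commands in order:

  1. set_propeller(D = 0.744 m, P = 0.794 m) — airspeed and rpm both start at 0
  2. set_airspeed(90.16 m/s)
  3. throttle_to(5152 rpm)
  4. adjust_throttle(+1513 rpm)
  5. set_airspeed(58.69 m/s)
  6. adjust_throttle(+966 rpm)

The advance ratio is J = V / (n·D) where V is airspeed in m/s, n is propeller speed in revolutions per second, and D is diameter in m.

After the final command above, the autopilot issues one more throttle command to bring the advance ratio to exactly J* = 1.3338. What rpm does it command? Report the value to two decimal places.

set_propeller: D = 0.744 m, P = 0.794 m (p = P/D = 1.067204); state ← (V=0, rpm=0)
set_airspeed(90.16): V ← 90.16 m/s
throttle_to(5152): rpm ← 5152
adjust_throttle(+1513): rpm ← 5152 +1513 = 6665
set_airspeed(58.69): V ← 58.69 m/s
adjust_throttle(+966): rpm ← 6665 +966 = 7631
final state: V = 58.69 m/s, rpm = 7631 → n = rpm/60 = 127.183333 rev/s
target J* = 1.3338; solve J* = V/(n·D) for n: n = V/(J*·D) = 58.69/(1.3338 × 0.744) = 59.142607 rev/s
rpm = 60·n = 3548.556392

rpm = 3548.56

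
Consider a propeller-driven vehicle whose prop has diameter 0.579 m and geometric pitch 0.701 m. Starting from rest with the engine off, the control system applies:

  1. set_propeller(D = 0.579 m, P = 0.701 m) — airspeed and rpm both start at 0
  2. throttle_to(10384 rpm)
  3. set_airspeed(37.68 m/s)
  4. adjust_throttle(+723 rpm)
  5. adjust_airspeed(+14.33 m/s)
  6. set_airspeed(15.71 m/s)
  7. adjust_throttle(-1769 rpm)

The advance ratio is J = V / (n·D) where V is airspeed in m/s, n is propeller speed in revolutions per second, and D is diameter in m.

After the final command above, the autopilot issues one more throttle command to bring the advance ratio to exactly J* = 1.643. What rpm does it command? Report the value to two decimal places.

rpm = 990.86

set_propeller: D = 0.579 m, P = 0.701 m (p = P/D = 1.210708); state ← (V=0, rpm=0)
throttle_to(10384): rpm ← 10384
set_airspeed(37.68): V ← 37.68 m/s
adjust_throttle(+723): rpm ← 10384 +723 = 11107
adjust_airspeed(+14.33): V ← 37.68 +14.33 = 52.01 m/s
set_airspeed(15.71): V ← 15.71 m/s
adjust_throttle(-1769): rpm ← 11107 -1769 = 9338
final state: V = 15.71 m/s, rpm = 9338 → n = rpm/60 = 155.633333 rev/s
target J* = 1.643; solve J* = V/(n·D) for n: n = V/(J*·D) = 15.71/(1.643 × 0.579) = 16.514296 rev/s
rpm = 60·n = 990.857745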